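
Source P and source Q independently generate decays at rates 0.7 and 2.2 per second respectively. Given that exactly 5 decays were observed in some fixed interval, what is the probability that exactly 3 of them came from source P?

Given the total, each event is independently from source P with probability p = λ_P/(λ_P+λ_Q) = 0.7/2.9 ≈ 0.2414.
So K ~ Binomial(5, 0.7/2.9): P(K = 3) = C(5,3) · (0.7/2.9)^3 · (2.2/2.9)^2 ≈ 0.0809.

0.0809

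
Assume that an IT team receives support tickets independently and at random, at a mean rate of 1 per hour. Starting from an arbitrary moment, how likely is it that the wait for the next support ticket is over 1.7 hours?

The wait for the next event is exponential with rate λ = 1 per hour.
P(T > 1.7) = e^(−λt) = e^(−1 × 1.7) = e^(−1.7) ≈ 0.1827.

0.1827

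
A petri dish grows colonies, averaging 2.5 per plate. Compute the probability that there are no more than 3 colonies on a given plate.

0.7576

With mean μ = 2.5 per plate,
P(N ≤ 3) = Σ_{j=0}^{3} e^(−μ) μ^j/j! ≈ 0.7576.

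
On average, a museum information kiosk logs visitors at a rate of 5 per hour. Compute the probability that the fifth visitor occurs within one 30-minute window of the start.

Over the interval, μ = 5 × 0.5 = 2.5 (a 30-minute window = 0.5 hours).
The fifth arrival falls in the interval iff at least 5 events occur there: P(S_5 ≤ t) = P(N ≥ 5) = 1 − P(N ≤ 4) ≈ 0.1088.

0.1088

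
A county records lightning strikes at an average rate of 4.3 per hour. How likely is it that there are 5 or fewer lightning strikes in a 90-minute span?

Over the interval, μ = 4.3 × 1.5 = 6.45 (a 90-minute span = 1.5 hours).
P(N ≤ 5) = Σ_{j=0}^{5} e^(−μ) μ^j/j! ≈ 0.3764.

0.3764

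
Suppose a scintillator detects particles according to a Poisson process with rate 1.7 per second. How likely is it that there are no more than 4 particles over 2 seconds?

0.7442

Over the interval, μ = 1.7 × 2 = 3.4 (2 seconds).
P(N ≤ 4) = Σ_{j=0}^{4} e^(−μ) μ^j/j! ≈ 0.7442.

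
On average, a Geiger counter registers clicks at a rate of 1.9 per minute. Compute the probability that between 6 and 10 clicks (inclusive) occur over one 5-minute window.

0.5568

Over the interval, μ = 1.9 × 5 = 9.5 (a 5-minute window = 5 minutes).
P(6 ≤ N ≤ 10) = Σ_{j=6}^{10} e^(−9.5) · 9.5^j/j! ≈ 0.5568.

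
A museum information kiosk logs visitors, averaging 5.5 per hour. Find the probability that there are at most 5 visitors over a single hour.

0.5289

With mean μ = 5.5 per hour,
P(N ≤ 5) = Σ_{j=0}^{5} e^(−μ) μ^j/j! ≈ 0.5289.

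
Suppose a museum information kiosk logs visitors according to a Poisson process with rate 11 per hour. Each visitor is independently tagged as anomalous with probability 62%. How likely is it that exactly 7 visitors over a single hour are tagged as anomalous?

Thinning: the visitors that are tagged as anomalous themselves form a Poisson process with rate 0.62 × 11 = 6.82 per hour.
So μ = 6.82.
P(N = 7) = e^(−6.82) · 6.82^7/7! ≈ 0.1487.

0.1487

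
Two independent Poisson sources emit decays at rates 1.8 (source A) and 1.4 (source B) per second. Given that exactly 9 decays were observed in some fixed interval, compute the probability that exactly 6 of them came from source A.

0.2228

Given the total, each event is independently from source A with probability p = λ_A/(λ_A+λ_B) = 1.8/3.2 = 0.5625.
So K ~ Binomial(9, 1.8/3.2): P(K = 6) = C(9,6) · (1.8/3.2)^6 · (1.4/3.2)^3 ≈ 0.2228.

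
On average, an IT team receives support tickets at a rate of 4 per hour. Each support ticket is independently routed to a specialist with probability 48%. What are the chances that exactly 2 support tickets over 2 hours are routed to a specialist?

0.1585

Thinning: the support tickets that are routed to a specialist themselves form a Poisson process with rate 0.48 × 4 = 1.92 per hour.
Over the interval, μ = 1.92 × 2 = 3.84 (2 hours).
P(N = 2) = e^(−3.84) · 3.84^2/2! ≈ 0.1585.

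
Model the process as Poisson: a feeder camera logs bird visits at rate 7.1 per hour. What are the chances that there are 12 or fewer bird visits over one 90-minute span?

0.7263

Over the interval, μ = 7.1 × 1.5 = 10.65 (a 90-minute span = 1.5 hours).
P(N ≤ 12) = Σ_{j=0}^{12} e^(−μ) μ^j/j! ≈ 0.7263.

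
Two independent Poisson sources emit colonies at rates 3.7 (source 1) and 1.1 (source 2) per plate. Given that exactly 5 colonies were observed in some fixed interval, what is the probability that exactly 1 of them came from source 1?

0.0106

Given the total, each event is independently from source 1 with probability p = λ_1/(λ_1+λ_2) = 3.7/4.8 ≈ 0.7708.
So K ~ Binomial(5, 3.7/4.8): P(K = 1) = C(5,1) · (3.7/4.8)^1 · (1.1/4.8)^4 ≈ 0.0106.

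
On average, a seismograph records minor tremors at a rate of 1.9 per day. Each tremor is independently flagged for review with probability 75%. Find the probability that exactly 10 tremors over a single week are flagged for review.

0.1251

Thinning: the tremors that are flagged for review themselves form a Poisson process with rate 0.75 × 1.9 = 1.425 per day.
Over the interval, μ = 1.425 × 7 = 9.975 (a week = 7 days).
P(N = 10) = e^(−9.975) · 9.975^10/10! ≈ 0.1251.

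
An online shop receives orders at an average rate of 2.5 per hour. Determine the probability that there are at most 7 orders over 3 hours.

Over the interval, μ = 2.5 × 3 = 7.5 (3 hours).
P(N ≤ 7) = Σ_{j=0}^{7} e^(−μ) μ^j/j! ≈ 0.5246.

0.5246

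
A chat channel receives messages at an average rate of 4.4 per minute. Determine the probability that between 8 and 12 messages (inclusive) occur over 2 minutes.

0.5420

Over the interval, μ = 4.4 × 2 = 8.8 (2 minutes).
P(8 ≤ N ≤ 12) = Σ_{j=8}^{12} e^(−8.8) · 8.8^j/j! ≈ 0.5420.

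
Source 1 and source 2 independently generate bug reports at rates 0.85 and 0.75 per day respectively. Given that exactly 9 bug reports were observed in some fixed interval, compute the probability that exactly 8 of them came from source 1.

0.0268

Given the total, each event is independently from source 1 with probability p = λ_1/(λ_1+λ_2) = 0.85/1.6 ≈ 0.5312.
So K ~ Binomial(9, 0.85/1.6): P(K = 8) = C(9,8) · (0.85/1.6)^8 · (0.75/1.6)^1 ≈ 0.0268.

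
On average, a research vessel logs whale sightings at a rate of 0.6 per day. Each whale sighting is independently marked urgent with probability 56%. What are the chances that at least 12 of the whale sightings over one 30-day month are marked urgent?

0.3124

Thinning: the whale sightings that are marked urgent themselves form a Poisson process with rate 0.56 × 0.6 = 0.336 per day.
Over the interval, μ = 0.336 × 30 = 10.08 (a 30-day month = 30 days).
P(N ≥ 12) = 1 − P(N ≤ 11) ≈ 0.3124.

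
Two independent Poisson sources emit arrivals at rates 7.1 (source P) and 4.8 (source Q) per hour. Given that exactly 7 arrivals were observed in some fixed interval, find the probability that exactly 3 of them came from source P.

0.1968

Given the total, each event is independently from source P with probability p = λ_P/(λ_P+λ_Q) = 7.1/11.9 ≈ 0.5966.
So K ~ Binomial(7, 7.1/11.9): P(K = 3) = C(7,3) · (7.1/11.9)^3 · (4.8/11.9)^4 ≈ 0.1968.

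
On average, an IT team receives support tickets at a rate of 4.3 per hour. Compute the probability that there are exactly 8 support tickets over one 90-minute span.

0.1174

Over the interval, μ = 4.3 × 1.5 = 6.45 (a 90-minute span = 1.5 hours).
P(N = 8) = e^(−μ) μ^8/8! = e^(−6.45) · 6.45^8/40320 ≈ 0.1174.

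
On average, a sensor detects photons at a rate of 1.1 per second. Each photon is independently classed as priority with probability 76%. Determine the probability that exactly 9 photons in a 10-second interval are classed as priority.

Thinning: the photons that are classed as priority themselves form a Poisson process with rate 0.76 × 1.1 = 0.836 per second.
Over the interval, μ = 0.836 × 10 = 8.36 (a 10-second interval = 10 seconds).
P(N = 9) = e^(−8.36) · 8.36^9/9! ≈ 0.1286.

0.1286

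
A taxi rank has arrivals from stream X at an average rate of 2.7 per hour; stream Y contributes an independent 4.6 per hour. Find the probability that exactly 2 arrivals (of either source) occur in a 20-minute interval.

0.2598

Independent Poisson processes superpose: combined rate λ = 2.7 + 4.6 = 7.3 per hour.
Over the interval, μ = 7.3 × 1/3 ≈ 2.43333 (a 20-minute interval = 1/3 hours).
P(N = 2) = e^(−2.43333) · 2.43333^2/2! ≈ 0.2598.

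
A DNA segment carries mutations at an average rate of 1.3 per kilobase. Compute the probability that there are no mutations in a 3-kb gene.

0.0202

Over the interval, μ = 1.3 × 3 = 3.9 (a 3-kb gene = 3 kilobases).
P(N = 0) = e^(−μ) μ^0/0! = e^(−3.9) · 3.9^0/1 ≈ 0.0202.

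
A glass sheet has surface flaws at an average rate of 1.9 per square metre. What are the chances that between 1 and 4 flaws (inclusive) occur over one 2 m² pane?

0.6455

Over the interval, μ = 1.9 × 2 = 3.8 (a 2 m² pane = 2 square metres).
P(1 ≤ N ≤ 4) = Σ_{j=1}^{4} e^(−3.8) · 3.8^j/j! ≈ 0.6455.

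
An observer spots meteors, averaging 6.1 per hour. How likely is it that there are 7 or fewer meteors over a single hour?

With mean μ = 6.1 per hour,
P(N ≤ 7) = Σ_{j=0}^{7} e^(−μ) μ^j/j! ≈ 0.7301.

0.7301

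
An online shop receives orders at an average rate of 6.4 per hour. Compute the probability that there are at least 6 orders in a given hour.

With mean μ = 6.4 per hour,
P(N ≥ 6) = 1 − P(N ≤ 5) = 1 − Σ_{j=0}^{5} e^(−μ) μ^j/j! ≈ 0.6163.

0.6163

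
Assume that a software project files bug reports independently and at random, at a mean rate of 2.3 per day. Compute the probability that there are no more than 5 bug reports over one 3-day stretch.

0.3137

Over the interval, μ = 2.3 × 3 = 6.9 (a 3-day stretch = 3 days).
P(N ≤ 5) = Σ_{j=0}^{5} e^(−μ) μ^j/j! ≈ 0.3137.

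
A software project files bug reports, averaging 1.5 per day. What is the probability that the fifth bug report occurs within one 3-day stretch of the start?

Over the interval, μ = 1.5 × 3 = 4.5 (a 3-day stretch = 3 days).
The fifth arrival falls in the interval iff at least 5 events occur there: P(S_5 ≤ t) = P(N ≥ 5) = 1 − P(N ≤ 4) ≈ 0.4679.

0.4679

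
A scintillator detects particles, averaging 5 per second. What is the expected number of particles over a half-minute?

E[N] = λt = 5 × 30 = 150 (a half-minute = 30 seconds).

150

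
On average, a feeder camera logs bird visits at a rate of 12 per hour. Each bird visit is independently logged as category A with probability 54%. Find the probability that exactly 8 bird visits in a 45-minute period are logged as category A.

0.0598

Thinning: the bird visits that are logged as category A themselves form a Poisson process with rate 0.54 × 12 = 6.48 per hour.
Over the interval, μ = 6.48 × 0.75 = 4.86 (a 45-minute period = 0.75 hours).
P(N = 8) = e^(−4.86) · 4.86^8/8! ≈ 0.0598.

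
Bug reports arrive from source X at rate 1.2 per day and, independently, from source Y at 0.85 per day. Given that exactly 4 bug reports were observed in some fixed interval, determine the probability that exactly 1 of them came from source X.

Given the total, each event is independently from source X with probability p = λ_X/(λ_X+λ_Y) = 1.2/2.05 ≈ 0.5854.
So K ~ Binomial(4, 1.2/2.05): P(K = 1) = C(4,1) · (1.2/2.05)^1 · (0.85/2.05)^3 ≈ 0.1669.

0.1669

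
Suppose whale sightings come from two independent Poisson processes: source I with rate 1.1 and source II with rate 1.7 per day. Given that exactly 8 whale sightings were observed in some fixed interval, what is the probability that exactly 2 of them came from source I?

Given the total, each event is independently from source I with probability p = λ_I/(λ_I+λ_II) = 1.1/2.8 ≈ 0.3929.
So K ~ Binomial(8, 1.1/2.8): P(K = 2) = C(8,2) · (1.1/2.8)^2 · (1.7/2.8)^6 ≈ 0.2165.

0.2165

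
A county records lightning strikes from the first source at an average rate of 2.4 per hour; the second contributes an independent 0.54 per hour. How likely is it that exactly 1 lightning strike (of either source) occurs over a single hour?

0.1554

Independent Poisson processes superpose: combined rate λ = 2.4 + 0.54 = 2.94 per hour.
So μ = 2.94.
P(N = 1) = e^(−2.94) · 2.94^1/1! ≈ 0.1554.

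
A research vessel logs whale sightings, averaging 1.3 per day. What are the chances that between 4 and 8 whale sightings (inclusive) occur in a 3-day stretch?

Over the interval, μ = 1.3 × 3 = 3.9 (a 3-day stretch = 3 days).
P(4 ≤ N ≤ 8) = Σ_{j=4}^{8} e^(−3.9) · 3.9^j/j! ≈ 0.5282.

0.5282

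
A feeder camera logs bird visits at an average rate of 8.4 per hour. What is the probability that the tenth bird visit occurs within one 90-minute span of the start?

0.8061

Over the interval, μ = 8.4 × 1.5 = 12.6 (a 90-minute span = 1.5 hours).
The tenth arrival falls in the interval iff at least 10 events occur there: P(S_10 ≤ t) = P(N ≥ 10) = 1 − P(N ≤ 9) ≈ 0.8061.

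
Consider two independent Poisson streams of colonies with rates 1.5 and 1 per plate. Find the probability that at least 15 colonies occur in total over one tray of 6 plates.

0.5343

Independent Poisson processes superpose: combined rate λ = 1.5 + 1 = 2.5 per plate.
Over the interval, μ = 2.5 × 6 = 15 (a tray of 6 plates = 6 plates).
P(N ≥ 15) = 1 − P(N ≤ 14) ≈ 0.5343.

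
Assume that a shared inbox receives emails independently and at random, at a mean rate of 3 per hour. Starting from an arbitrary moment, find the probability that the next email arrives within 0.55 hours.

0.8080

Inter-arrival times are exponential with rate λ = 3 per hour.
P(T ≤ 0.55) = 1 − e^(−λt) = 1 − e^(−3 × 0.55) = 1 − e^(−1.65) ≈ 0.8080.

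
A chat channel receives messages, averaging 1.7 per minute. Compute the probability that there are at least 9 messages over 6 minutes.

Over the interval, μ = 1.7 × 6 = 10.2 (6 minutes).
P(N ≥ 9) = 1 − P(N ≤ 8) = 1 − Σ_{j=0}^{8} e^(−μ) μ^j/j! ≈ 0.6892.

0.6892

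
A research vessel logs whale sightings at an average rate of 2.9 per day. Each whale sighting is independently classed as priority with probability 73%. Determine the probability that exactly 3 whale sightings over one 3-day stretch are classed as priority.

Thinning: the whale sightings that are classed as priority themselves form a Poisson process with rate 0.73 × 2.9 = 2.117 per day.
Over the interval, μ = 2.117 × 3 = 6.351 (a 3-day stretch = 3 days).
P(N = 3) = e^(−6.351) · 6.351^3/3! ≈ 0.0745.

0.0745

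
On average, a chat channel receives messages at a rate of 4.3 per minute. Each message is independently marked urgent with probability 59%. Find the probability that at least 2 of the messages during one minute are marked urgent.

Thinning: the messages that are marked urgent themselves form a Poisson process with rate 0.59 × 4.3 = 2.537 per minute.
So μ = 2.537.
P(N ≥ 2) = 1 − P(N ≤ 1) ≈ 0.7202.

0.7202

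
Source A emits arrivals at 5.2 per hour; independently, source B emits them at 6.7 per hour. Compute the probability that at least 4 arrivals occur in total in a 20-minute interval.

0.5600

Independent Poisson processes superpose: combined rate λ = 5.2 + 6.7 = 11.9 per hour.
Over the interval, μ = 11.9 × 1/3 ≈ 3.96667 (a 20-minute interval = 1/3 hours).
P(N ≥ 4) = 1 − P(N ≤ 3) ≈ 0.5600.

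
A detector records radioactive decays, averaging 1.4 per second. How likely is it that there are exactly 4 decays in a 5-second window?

0.0912

Over the interval, μ = 1.4 × 5 = 7 (a 5-second window = 5 seconds).
P(N = 4) = e^(−μ) μ^4/4! = e^(−7) · 7^4/24 ≈ 0.0912.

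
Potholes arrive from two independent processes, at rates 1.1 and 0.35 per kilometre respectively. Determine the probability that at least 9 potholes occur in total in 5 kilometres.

Independent Poisson processes superpose: combined rate λ = 1.1 + 0.35 = 1.45 per kilometre.
Over the interval, μ = 1.45 × 5 = 7.25 (5 kilometres).
P(N ≥ 9) = 1 − P(N ≤ 8) ≈ 0.3040.

0.3040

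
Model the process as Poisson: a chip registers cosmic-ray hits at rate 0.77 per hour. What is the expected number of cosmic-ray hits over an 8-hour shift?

6.16

E[N] = λt = 0.77 × 8 = 6.16 (an 8-hour shift = 8 hours).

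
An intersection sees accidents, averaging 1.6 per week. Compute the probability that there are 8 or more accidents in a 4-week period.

Over the interval, μ = 1.6 × 4 = 6.4 (a 4-week period = 4 weeks).
P(N ≥ 8) = 1 − P(N ≤ 7) = 1 − Σ_{j=0}^{7} e^(−μ) μ^j/j! ≈ 0.3127.

0.3127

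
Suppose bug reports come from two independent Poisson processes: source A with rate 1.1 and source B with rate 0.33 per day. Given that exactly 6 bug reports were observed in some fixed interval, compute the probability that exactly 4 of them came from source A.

Given the total, each event is independently from source A with probability p = λ_A/(λ_A+λ_B) = 1.1/1.43 ≈ 0.7692.
So K ~ Binomial(6, 1.1/1.43): P(K = 4) = C(6,4) · (1.1/1.43)^4 · (0.33/1.43)^2 ≈ 0.2797.

0.2797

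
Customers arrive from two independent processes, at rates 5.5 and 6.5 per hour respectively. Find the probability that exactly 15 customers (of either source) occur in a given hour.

0.0724

Independent Poisson processes superpose: combined rate λ = 5.5 + 6.5 = 12 per hour.
So μ = 12.
P(N = 15) = e^(−12) · 12^15/15! ≈ 0.0724.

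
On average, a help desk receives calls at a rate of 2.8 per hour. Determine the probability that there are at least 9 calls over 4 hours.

Over the interval, μ = 2.8 × 4 = 11.2 (4 hours).
P(N ≥ 9) = 1 − P(N ≤ 8) = 1 − Σ_{j=0}^{8} e^(−μ) μ^j/j! ≈ 0.7853.

0.7853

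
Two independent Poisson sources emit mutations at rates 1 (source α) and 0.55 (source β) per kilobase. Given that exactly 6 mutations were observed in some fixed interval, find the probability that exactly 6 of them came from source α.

0.0721

Given the total, each event is independently from source α with probability p = λ_α/(λ_α+λ_β) = 1/1.55 ≈ 0.6452.
So K ~ Binomial(6, 1/1.55): P(K = 6) = C(6,6) · (1/1.55)^6 · (0.55/1.55)^0 ≈ 0.0721.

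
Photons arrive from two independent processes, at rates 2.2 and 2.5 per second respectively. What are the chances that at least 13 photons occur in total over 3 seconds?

0.6513

Independent Poisson processes superpose: combined rate λ = 2.2 + 2.5 = 4.7 per second.
Over the interval, μ = 4.7 × 3 = 14.1 (3 seconds).
P(N ≥ 13) = 1 − P(N ≤ 12) ≈ 0.6513.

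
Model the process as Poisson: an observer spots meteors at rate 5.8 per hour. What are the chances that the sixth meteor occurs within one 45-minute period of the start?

Over the interval, μ = 5.8 × 0.75 = 4.35 (a 45-minute period = 0.75 hours).
The sixth arrival falls in the interval iff at least 6 events occur there: P(S_6 ≤ t) = P(N ≥ 6) = 1 − P(N ≤ 5) ≈ 0.2717.

0.2717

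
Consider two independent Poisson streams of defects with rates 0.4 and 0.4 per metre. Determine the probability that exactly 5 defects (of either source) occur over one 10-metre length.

Independent Poisson processes superpose: combined rate λ = 0.4 + 0.4 = 0.8 per metre.
Over the interval, μ = 0.8 × 10 = 8 (a 10-metre length = 10 metres).
P(N = 5) = e^(−8) · 8^5/5! ≈ 0.0916.

0.0916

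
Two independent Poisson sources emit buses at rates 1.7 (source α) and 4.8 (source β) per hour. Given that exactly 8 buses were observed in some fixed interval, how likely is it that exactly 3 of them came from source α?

Given the total, each event is independently from source α with probability p = λ_α/(λ_α+λ_β) = 1.7/6.5 ≈ 0.2615.
So K ~ Binomial(8, 1.7/6.5): P(K = 3) = C(8,3) · (1.7/6.5)^3 · (4.8/6.5)^5 ≈ 0.2200.

0.2200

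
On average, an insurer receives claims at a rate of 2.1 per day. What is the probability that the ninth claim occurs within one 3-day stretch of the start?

Over the interval, μ = 2.1 × 3 = 6.3 (a 3-day stretch = 3 days).
The ninth arrival falls in the interval iff at least 9 events occur there: P(S_9 ≤ t) = P(N ≥ 9) = 1 − P(N ≤ 8) ≈ 0.1852.

0.1852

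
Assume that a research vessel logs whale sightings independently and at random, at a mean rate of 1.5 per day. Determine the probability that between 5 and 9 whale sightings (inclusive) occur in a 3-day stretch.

0.4508

Over the interval, μ = 1.5 × 3 = 4.5 (a 3-day stretch = 3 days).
P(5 ≤ N ≤ 9) = Σ_{j=5}^{9} e^(−4.5) · 4.5^j/j! ≈ 0.4508.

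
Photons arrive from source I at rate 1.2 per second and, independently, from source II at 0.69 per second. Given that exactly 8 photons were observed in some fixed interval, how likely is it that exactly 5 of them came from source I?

Given the total, each event is independently from source I with probability p = λ_I/(λ_I+λ_II) = 1.2/1.89 ≈ 0.6349.
So K ~ Binomial(8, 1.2/1.89): P(K = 5) = C(8,5) · (1.2/1.89)^5 · (0.69/1.89)^3 ≈ 0.2812.

0.2812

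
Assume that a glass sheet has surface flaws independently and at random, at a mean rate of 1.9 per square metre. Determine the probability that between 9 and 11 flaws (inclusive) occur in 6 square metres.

0.3332

Over the interval, μ = 1.9 × 6 = 11.4 (6 square metres).
P(9 ≤ N ≤ 11) = Σ_{j=9}^{11} e^(−11.4) · 11.4^j/j! ≈ 0.3332.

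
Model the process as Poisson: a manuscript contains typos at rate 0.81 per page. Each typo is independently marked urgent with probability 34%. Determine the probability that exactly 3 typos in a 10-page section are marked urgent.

Thinning: the typos that are marked urgent themselves form a Poisson process with rate 0.34 × 0.81 = 0.2754 per page.
Over the interval, μ = 0.2754 × 10 = 2.754 (a 10-page section = 10 pages).
P(N = 3) = e^(−2.754) · 2.754^3/3! ≈ 0.2217.

0.2217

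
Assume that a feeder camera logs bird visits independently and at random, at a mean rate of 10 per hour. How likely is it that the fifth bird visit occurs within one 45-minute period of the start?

0.8679

Over the interval, μ = 10 × 0.75 = 7.5 (a 45-minute period = 0.75 hours).
The fifth arrival falls in the interval iff at least 5 events occur there: P(S_5 ≤ t) = P(N ≥ 5) = 1 − P(N ≤ 4) ≈ 0.8679.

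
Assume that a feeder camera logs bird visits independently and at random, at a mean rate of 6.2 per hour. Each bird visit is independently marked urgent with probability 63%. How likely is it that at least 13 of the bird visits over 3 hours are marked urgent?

0.3918

Thinning: the bird visits that are marked urgent themselves form a Poisson process with rate 0.63 × 6.2 = 3.906 per hour.
Over the interval, μ = 3.906 × 3 = 11.718 (3 hours).
P(N ≥ 13) = 1 − P(N ≤ 12) ≈ 0.3918.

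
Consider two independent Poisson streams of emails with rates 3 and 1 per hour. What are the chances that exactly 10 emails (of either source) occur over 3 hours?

Independent Poisson processes superpose: combined rate λ = 3 + 1 = 4 per hour.
Over the interval, μ = 4 × 3 = 12 (3 hours).
P(N = 10) = e^(−12) · 12^10/10! ≈ 0.1048.

0.1048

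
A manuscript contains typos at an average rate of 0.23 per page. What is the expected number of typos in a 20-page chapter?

E[N] = λt = 0.23 × 20 = 4.6 (a 20-page chapter = 20 pages).

4.6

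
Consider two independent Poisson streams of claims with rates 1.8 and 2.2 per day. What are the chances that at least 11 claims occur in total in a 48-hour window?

Independent Poisson processes superpose: combined rate λ = 1.8 + 2.2 = 4 per day.
Over the interval, μ = 4 × 2 = 8 (a 48-hour window = 2 days).
P(N ≥ 11) = 1 − P(N ≤ 10) ≈ 0.1841.

0.1841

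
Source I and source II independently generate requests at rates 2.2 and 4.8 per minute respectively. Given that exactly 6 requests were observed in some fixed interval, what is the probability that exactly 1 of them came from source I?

0.2859

Given the total, each event is independently from source I with probability p = λ_I/(λ_I+λ_II) = 2.2/7 ≈ 0.3143.
So K ~ Binomial(6, 2.2/7): P(K = 1) = C(6,1) · (2.2/7)^1 · (4.8/7)^5 ≈ 0.2859.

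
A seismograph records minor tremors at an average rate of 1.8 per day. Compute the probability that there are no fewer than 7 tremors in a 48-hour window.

Over the interval, μ = 1.8 × 2 = 3.6 (a 48-hour window = 2 days).
P(N ≥ 7) = 1 − P(N ≤ 6) = 1 − Σ_{j=0}^{6} e^(−μ) μ^j/j! ≈ 0.0733.

0.0733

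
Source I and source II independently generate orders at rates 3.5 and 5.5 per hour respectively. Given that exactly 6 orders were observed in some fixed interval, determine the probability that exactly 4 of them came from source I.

0.1281

Given the total, each event is independently from source I with probability p = λ_I/(λ_I+λ_II) = 3.5/9 ≈ 0.3889.
So K ~ Binomial(6, 3.5/9): P(K = 4) = C(6,4) · (3.5/9)^4 · (5.5/9)^2 ≈ 0.1281.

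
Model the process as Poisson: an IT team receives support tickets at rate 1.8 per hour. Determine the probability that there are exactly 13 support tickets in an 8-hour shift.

0.1025

Over the interval, μ = 1.8 × 8 = 14.4 (an 8-hour shift = 8 hours).
P(N = 13) = e^(−μ) μ^13/13! = e^(−14.4) · 14.4^13/6227020800 ≈ 0.1025.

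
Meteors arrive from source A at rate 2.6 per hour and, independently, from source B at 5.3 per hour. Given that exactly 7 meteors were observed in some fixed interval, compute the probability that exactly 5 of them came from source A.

Given the total, each event is independently from source A with probability p = λ_A/(λ_A+λ_B) = 2.6/7.9 ≈ 0.3291.
So K ~ Binomial(7, 2.6/7.9): P(K = 5) = C(7,5) · (2.6/7.9)^5 · (5.3/7.9)^2 ≈ 0.0365.

0.0365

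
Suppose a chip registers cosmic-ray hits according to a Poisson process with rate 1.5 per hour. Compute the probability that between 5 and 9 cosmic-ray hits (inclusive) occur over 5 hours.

0.6443

Over the interval, μ = 1.5 × 5 = 7.5 (5 hours).
P(5 ≤ N ≤ 9) = Σ_{j=5}^{9} e^(−7.5) · 7.5^j/j! ≈ 0.6443.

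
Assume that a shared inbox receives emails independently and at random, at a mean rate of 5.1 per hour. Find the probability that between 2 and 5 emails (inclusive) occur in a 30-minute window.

0.6774

Over the interval, μ = 5.1 × 0.5 = 2.55 (a 30-minute window = 0.5 hours).
P(2 ≤ N ≤ 5) = Σ_{j=2}^{5} e^(−2.55) · 2.55^j/j! ≈ 0.6774.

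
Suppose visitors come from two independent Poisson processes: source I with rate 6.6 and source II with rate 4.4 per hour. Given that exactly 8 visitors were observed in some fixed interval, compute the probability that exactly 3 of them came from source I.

0.1239

Given the total, each event is independently from source I with probability p = λ_I/(λ_I+λ_II) = 6.6/11 = 0.6000.
So K ~ Binomial(8, 6.6/11): P(K = 3) = C(8,3) · (6.6/11)^3 · (4.4/11)^5 ≈ 0.1239.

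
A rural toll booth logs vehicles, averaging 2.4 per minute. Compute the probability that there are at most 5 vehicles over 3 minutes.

Over the interval, μ = 2.4 × 3 = 7.2 (3 minutes).
P(N ≤ 5) = Σ_{j=0}^{5} e^(−μ) μ^j/j! ≈ 0.2759.

0.2759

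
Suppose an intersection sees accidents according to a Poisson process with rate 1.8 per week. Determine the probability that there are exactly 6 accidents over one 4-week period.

Over the interval, μ = 1.8 × 4 = 7.2 (a 4-week period = 4 weeks).
P(N = 6) = e^(−μ) μ^6/6! = e^(−7.2) · 7.2^6/720 ≈ 0.1445.

0.1445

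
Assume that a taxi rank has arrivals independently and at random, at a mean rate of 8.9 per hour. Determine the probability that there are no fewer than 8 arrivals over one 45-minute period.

Over the interval, μ = 8.9 × 0.75 = 6.675 (a 45-minute period = 0.75 hours).
P(N ≥ 8) = 1 − P(N ≤ 7) = 1 − Σ_{j=0}^{7} e^(−μ) μ^j/j! ≈ 0.3530.

0.3530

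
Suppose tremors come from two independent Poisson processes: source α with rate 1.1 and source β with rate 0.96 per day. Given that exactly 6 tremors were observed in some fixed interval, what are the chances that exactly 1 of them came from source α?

0.0704

Given the total, each event is independently from source α with probability p = λ_α/(λ_α+λ_β) = 1.1/2.06 ≈ 0.5340.
So K ~ Binomial(6, 1.1/2.06): P(K = 1) = C(6,1) · (1.1/2.06)^1 · (0.96/2.06)^5 ≈ 0.0704.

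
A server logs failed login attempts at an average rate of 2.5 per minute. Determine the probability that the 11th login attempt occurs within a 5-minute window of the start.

Over the interval, μ = 2.5 × 5 = 12.5 (a 5-minute window = 5 minutes).
The 11th arrival falls in the interval iff at least 11 events occur there: P(S_11 ≤ t) = P(N ≥ 11) = 1 − P(N ≤ 10) ≈ 0.7029.

0.7029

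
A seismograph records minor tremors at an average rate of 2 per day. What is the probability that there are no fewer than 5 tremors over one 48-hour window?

Over the interval, μ = 2 × 2 = 4 (a 48-hour window = 2 days).
P(N ≥ 5) = 1 − P(N ≤ 4) = 1 − Σ_{j=0}^{4} e^(−μ) μ^j/j! ≈ 0.3712.

0.3712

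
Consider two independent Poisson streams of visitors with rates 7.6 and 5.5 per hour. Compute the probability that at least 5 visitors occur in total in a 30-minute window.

0.7819

Independent Poisson processes superpose: combined rate λ = 7.6 + 5.5 = 13.1 per hour.
Over the interval, μ = 13.1 × 0.5 = 6.55 (a 30-minute window = 0.5 hours).
P(N ≥ 5) = 1 − P(N ≤ 4) ≈ 0.7819.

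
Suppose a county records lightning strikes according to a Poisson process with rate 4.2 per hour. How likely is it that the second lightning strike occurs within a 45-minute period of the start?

Over the interval, μ = 4.2 × 0.75 = 3.15 (a 45-minute period = 0.75 hours).
The second arrival falls in the interval iff at least 2 events occur there: P(S_2 ≤ t) = P(N ≥ 2) = 1 − P(N ≤ 1) ≈ 0.8222.

0.8222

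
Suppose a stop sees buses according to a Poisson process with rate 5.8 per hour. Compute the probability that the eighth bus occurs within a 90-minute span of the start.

0.6398

Over the interval, μ = 5.8 × 1.5 = 8.7 (a 90-minute span = 1.5 hours).
The eighth arrival falls in the interval iff at least 8 events occur there: P(S_8 ≤ t) = P(N ≥ 8) = 1 − P(N ≤ 7) ≈ 0.6398.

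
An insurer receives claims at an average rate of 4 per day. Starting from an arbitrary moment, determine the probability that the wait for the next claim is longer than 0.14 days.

0.5712

The wait for the next event is exponential with rate λ = 4 per day.
P(T > 0.14) = e^(−λt) = e^(−4 × 0.14) = e^(−0.56) ≈ 0.5712.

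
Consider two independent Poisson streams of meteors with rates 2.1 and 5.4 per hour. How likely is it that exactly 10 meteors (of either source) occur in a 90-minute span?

0.1164

Independent Poisson processes superpose: combined rate λ = 2.1 + 5.4 = 7.5 per hour.
Over the interval, μ = 7.5 × 1.5 = 11.25 (a 90-minute span = 1.5 hours).
P(N = 10) = e^(−11.25) · 11.25^10/10! ≈ 0.1164.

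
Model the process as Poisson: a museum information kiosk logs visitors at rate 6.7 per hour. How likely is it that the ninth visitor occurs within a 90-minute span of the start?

0.6728

Over the interval, μ = 6.7 × 1.5 = 10.05 (a 90-minute span = 1.5 hours).
The ninth arrival falls in the interval iff at least 9 events occur there: P(S_9 ≤ t) = P(N ≥ 9) = 1 − P(N ≤ 8) ≈ 0.6728.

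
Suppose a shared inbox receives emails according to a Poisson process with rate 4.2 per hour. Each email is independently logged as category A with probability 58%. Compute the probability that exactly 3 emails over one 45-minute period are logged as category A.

Thinning: the emails that are logged as category A themselves form a Poisson process with rate 0.58 × 4.2 = 2.436 per hour.
Over the interval, μ = 2.436 × 0.75 = 1.827 (a 45-minute period = 0.75 hours).
P(N = 3) = e^(−1.827) · 1.827^3/3! ≈ 0.1635.

0.1635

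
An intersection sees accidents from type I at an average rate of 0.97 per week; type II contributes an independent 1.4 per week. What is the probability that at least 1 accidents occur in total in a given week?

0.9065

Independent Poisson processes superpose: combined rate λ = 0.97 + 1.4 = 2.37 per week.
So μ = 2.37.
P(N ≥ 1) = 1 − P(N ≤ 0) ≈ 0.9065.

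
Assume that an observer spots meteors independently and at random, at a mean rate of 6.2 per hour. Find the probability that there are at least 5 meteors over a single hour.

0.7408

With mean μ = 6.2 per hour,
P(N ≥ 5) = 1 − P(N ≤ 4) = 1 − Σ_{j=0}^{4} e^(−μ) μ^j/j! ≈ 0.7408.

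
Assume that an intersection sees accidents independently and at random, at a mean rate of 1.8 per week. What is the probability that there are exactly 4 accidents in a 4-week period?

0.0836

Over the interval, μ = 1.8 × 4 = 7.2 (a 4-week period = 4 weeks).
P(N = 4) = e^(−μ) μ^4/4! = e^(−7.2) · 7.2^4/24 ≈ 0.0836.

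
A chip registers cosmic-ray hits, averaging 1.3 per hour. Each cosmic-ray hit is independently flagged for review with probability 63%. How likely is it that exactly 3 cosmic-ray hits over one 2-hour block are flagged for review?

0.1424

Thinning: the cosmic-ray hits that are flagged for review themselves form a Poisson process with rate 0.63 × 1.3 = 0.819 per hour.
Over the interval, μ = 0.819 × 2 = 1.638 (a 2-hour block = 2 hours).
P(N = 3) = e^(−1.638) · 1.638^3/3! ≈ 0.1424.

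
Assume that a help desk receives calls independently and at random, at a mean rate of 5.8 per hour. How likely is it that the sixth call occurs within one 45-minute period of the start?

Over the interval, μ = 5.8 × 0.75 = 4.35 (a 45-minute period = 0.75 hours).
The sixth arrival falls in the interval iff at least 6 events occur there: P(S_6 ≤ t) = P(N ≥ 6) = 1 − P(N ≤ 5) ≈ 0.2717.

0.2717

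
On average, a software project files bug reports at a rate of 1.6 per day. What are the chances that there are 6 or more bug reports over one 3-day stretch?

0.3490

Over the interval, μ = 1.6 × 3 = 4.8 (a 3-day stretch = 3 days).
P(N ≥ 6) = 1 − P(N ≤ 5) = 1 − Σ_{j=0}^{5} e^(−μ) μ^j/j! ≈ 0.3490.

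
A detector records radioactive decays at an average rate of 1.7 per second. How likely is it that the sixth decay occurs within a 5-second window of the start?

Over the interval, μ = 1.7 × 5 = 8.5 (a 5-second window = 5 seconds).
The sixth arrival falls in the interval iff at least 6 events occur there: P(S_6 ≤ t) = P(N ≥ 6) = 1 − P(N ≤ 5) ≈ 0.8504.

0.8504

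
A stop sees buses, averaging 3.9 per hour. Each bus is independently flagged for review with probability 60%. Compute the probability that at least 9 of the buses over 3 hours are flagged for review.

0.2735

Thinning: the buses that are flagged for review themselves form a Poisson process with rate 0.6 × 3.9 = 2.34 per hour.
Over the interval, μ = 2.34 × 3 = 7.02 (3 hours).
P(N ≥ 9) = 1 − P(N ≤ 8) ≈ 0.2735.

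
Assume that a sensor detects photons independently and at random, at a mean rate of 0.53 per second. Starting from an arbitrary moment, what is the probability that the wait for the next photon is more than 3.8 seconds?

The wait for the next event is exponential with rate λ = 0.53 per second.
P(T > 3.8) = e^(−λt) = e^(−0.53 × 3.8) = e^(−2.014) ≈ 0.1335.

0.1335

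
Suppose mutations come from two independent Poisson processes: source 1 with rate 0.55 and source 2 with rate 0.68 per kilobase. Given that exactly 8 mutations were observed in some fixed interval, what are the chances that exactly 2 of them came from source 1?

0.1598

Given the total, each event is independently from source 1 with probability p = λ_1/(λ_1+λ_2) = 0.55/1.23 ≈ 0.4472.
So K ~ Binomial(8, 0.55/1.23): P(K = 2) = C(8,2) · (0.55/1.23)^2 · (0.68/1.23)^6 ≈ 0.1598.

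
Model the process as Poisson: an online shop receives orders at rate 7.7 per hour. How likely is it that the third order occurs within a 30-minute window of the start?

0.7391

Over the interval, μ = 7.7 × 0.5 = 3.85 (a 30-minute window = 0.5 hours).
The third arrival falls in the interval iff at least 3 events occur there: P(S_3 ≤ t) = P(N ≥ 3) = 1 − P(N ≤ 2) ≈ 0.7391.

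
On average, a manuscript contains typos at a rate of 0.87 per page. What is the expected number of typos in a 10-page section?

8.7

E[N] = λt = 0.87 × 10 = 8.7 (a 10-page section = 10 pages).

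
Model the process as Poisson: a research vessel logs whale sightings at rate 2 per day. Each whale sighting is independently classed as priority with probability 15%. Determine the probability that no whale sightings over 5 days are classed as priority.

Thinning: the whale sightings that are classed as priority themselves form a Poisson process with rate 0.15 × 2 = 0.3 per day.
Over the interval, μ = 0.3 × 5 = 1.5 (5 days).
P(N = 0) = e^(−1.5) · 1.5^0/0! ≈ 0.2231.

0.2231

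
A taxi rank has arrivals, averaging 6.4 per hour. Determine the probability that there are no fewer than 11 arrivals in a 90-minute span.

Over the interval, μ = 6.4 × 1.5 = 9.6 (a 90-minute span = 1.5 hours).
P(N ≥ 11) = 1 − P(N ≤ 10) = 1 − Σ_{j=0}^{10} e^(−μ) μ^j/j! ≈ 0.3671.

0.3671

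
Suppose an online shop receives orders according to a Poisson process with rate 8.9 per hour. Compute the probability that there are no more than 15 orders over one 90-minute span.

0.7318

Over the interval, μ = 8.9 × 1.5 = 13.35 (a 90-minute span = 1.5 hours).
P(N ≤ 15) = Σ_{j=0}^{15} e^(−μ) μ^j/j! ≈ 0.7318.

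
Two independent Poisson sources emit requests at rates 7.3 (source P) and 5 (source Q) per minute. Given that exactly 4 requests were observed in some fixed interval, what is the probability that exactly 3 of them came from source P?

0.3399

Given the total, each event is independently from source P with probability p = λ_P/(λ_P+λ_Q) = 7.3/12.3 ≈ 0.5935.
So K ~ Binomial(4, 7.3/12.3): P(K = 3) = C(4,3) · (7.3/12.3)^3 · (5/12.3)^1 ≈ 0.3399.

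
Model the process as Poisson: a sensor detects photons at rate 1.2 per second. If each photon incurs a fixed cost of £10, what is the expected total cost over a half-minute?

£360

E[N] = 1.2 × 30 = 36 (a half-minute = 30 seconds); E[cost] = 36 × £10 = £360.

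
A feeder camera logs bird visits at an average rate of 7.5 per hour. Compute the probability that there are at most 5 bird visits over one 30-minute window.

0.8229

Over the interval, μ = 7.5 × 0.5 = 3.75 (a 30-minute window = 0.5 hours).
P(N ≤ 5) = Σ_{j=0}^{5} e^(−μ) μ^j/j! ≈ 0.8229.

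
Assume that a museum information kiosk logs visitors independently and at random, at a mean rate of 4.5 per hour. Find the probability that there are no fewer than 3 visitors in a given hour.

0.8264

With mean μ = 4.5 per hour,
P(N ≥ 3) = 1 − P(N ≤ 2) = 1 − Σ_{j=0}^{2} e^(−μ) μ^j/j! ≈ 0.8264.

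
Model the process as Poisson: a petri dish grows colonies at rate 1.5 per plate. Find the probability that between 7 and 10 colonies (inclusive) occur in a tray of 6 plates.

0.4992

Over the interval, μ = 1.5 × 6 = 9 (a tray of 6 plates = 6 plates).
P(7 ≤ N ≤ 10) = Σ_{j=7}^{10} e^(−9) · 9^j/j! ≈ 0.4992.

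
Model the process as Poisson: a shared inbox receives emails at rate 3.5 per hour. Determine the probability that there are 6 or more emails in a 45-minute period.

0.0509

Over the interval, μ = 3.5 × 0.75 = 2.625 (a 45-minute period = 0.75 hours).
P(N ≥ 6) = 1 − P(N ≤ 5) = 1 − Σ_{j=0}^{5} e^(−μ) μ^j/j! ≈ 0.0509.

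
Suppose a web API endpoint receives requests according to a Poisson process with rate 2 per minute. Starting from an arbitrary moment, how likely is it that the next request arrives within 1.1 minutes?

0.8892

Inter-arrival times are exponential with rate λ = 2 per minute.
P(T ≤ 1.1) = 1 − e^(−λt) = 1 − e^(−2 × 1.1) = 1 − e^(−2.2) ≈ 0.8892.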